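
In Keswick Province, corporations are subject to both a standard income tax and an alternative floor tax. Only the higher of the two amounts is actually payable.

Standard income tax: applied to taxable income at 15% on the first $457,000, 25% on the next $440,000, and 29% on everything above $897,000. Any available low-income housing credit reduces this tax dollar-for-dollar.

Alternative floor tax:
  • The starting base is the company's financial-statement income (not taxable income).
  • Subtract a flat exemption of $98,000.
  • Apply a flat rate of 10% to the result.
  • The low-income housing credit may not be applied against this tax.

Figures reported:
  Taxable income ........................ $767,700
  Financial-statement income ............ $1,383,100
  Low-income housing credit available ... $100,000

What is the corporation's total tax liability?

$128,510

Alternative floor tax:
  Base (financial-statement income): $1,383,100
  Less exemption $98,000 → base $1,285,100
  $1,285,100 × 10% = $128,510

Standard income tax:
  $457,000 × 15% = $68,550
  $310,700 × 25% = $77,675
  → $146,225
  Less low-income housing credit $100,000 → $46,225

$128,510 > $46,225, so the alternative floor tax is the binding amount.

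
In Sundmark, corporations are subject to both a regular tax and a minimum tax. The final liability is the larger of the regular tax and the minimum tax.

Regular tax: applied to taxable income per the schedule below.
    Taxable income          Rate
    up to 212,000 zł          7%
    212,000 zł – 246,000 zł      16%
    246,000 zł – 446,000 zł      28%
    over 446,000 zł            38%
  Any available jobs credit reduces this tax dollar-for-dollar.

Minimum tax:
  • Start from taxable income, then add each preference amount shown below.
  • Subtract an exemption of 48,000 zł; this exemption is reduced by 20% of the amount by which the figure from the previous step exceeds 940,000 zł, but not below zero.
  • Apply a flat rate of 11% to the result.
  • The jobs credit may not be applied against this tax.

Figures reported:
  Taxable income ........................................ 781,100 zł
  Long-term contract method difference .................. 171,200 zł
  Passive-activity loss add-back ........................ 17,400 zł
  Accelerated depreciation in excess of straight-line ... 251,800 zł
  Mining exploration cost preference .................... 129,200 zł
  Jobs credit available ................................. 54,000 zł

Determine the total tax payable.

Regular tax:
  212,000 zł × 7% = 14,840 zł
  34,000 zł × 16% = 5,440 zł
  200,000 zł × 28% = 56,000 zł
  335,100 zł × 38% = 127,338 zł
  → 203,618 zł
  Less jobs credit 54,000 zł → 149,618 zł

Minimum tax:
  Adjusted income: 781,100 zł + 171,200 zł + 17,400 zł + 251,800 zł + 129,200 zł = 1,350,700 zł
  Exemption: 20% × (1,350,700 zł − 940,000 zł) = 82,140 zł ≥ 48,000 zł, so the exemption is fully phased out
  Base: 1,350,700 zł − 0 zł = 1,350,700 zł
  1,350,700 zł × 11% = 148,577 zł

149,618 zł > 148,577 zł, so the regular tax governs.

149,618 zł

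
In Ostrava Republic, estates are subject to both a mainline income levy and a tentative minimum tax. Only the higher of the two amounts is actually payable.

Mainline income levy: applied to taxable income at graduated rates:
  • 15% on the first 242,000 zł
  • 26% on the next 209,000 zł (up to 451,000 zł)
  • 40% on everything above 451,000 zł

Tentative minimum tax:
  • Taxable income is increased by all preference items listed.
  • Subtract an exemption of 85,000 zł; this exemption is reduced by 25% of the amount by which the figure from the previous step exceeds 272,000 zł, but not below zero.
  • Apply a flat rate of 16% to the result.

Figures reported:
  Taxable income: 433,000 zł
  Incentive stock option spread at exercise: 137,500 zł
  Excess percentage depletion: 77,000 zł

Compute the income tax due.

Tentative minimum tax:
  Adjusted income: 433,000 zł + 137,500 zł + 77,000 zł = 647,500 zł
  Exemption: 25% × (647,500 zł − 272,000 zł) = 93,875 zł ≥ 85,000 zł, so the exemption is fully phased out
  Base: 647,500 zł − 0 zł = 647,500 zł
  647,500 zł × 16% = 103,600 zł

Mainline income levy:
  242,000 zł × 15% = 36,300 zł
  191,000 zł × 26% = 49,660 zł
  → 85,960 zł

103,600 zł > 85,960 zł, so the tentative minimum tax is the binding amount.

103,600 zł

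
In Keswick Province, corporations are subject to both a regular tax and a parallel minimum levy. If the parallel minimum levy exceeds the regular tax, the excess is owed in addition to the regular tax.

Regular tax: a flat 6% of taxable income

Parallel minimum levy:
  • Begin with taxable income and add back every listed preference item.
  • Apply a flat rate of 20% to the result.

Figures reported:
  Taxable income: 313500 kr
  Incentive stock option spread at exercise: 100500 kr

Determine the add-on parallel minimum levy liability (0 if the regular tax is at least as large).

Parallel minimum levy:
  Adjusted income: 313500 kr + 100500 kr = 414000 kr
  414000 kr × 20% = 82800 kr

Regular tax:
  313500 kr × 6% = 18810 kr

Excess of parallel minimum levy over regular tax: 82800 kr − 18810 kr = 63990 kr.

63990 kr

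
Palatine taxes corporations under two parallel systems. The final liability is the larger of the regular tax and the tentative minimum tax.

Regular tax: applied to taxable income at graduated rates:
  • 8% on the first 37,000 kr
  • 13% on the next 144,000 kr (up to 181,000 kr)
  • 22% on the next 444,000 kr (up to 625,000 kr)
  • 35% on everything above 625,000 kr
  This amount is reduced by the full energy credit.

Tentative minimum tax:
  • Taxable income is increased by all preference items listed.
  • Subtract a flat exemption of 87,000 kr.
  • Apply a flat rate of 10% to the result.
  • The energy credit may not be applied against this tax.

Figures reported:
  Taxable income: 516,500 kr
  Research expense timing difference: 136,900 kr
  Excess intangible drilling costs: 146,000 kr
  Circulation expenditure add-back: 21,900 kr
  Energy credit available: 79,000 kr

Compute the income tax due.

Regular tax:
  37,000 kr × 8% = 2,960 kr
  144,000 kr × 13% = 18,720 kr
  335,500 kr × 22% = 73,810 kr
  → 95,490 kr
  Less energy credit 79,000 kr → 16,490 kr

Tentative minimum tax:
  Adjusted income: 516,500 kr + 136,900 kr + 146,000 kr + 21,900 kr = 821,300 kr
  Less exemption 87,000 kr → base 734,300 kr
  734,300 kr × 10% = 73,430 kr

73,430 kr > 16,490 kr, so the tentative minimum tax is the binding amount.

73,430 kr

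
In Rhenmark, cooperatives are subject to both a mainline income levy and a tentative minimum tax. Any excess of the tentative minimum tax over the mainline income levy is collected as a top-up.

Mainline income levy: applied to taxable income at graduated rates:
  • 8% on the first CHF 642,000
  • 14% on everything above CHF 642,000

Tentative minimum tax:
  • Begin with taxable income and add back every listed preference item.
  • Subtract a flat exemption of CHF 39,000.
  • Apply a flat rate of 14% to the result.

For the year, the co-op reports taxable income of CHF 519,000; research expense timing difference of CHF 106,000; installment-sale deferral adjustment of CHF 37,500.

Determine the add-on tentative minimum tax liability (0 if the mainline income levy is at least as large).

CHF 45,770

Tentative minimum tax:
  Adjusted income: CHF 519,000 + CHF 106,000 + CHF 37,500 = CHF 662,500
  Less exemption CHF 39,000 → base CHF 623,500
  CHF 623,500 × 14% = CHF 87,290

Mainline income levy:
  CHF 519,000 × 8% = CHF 41,520

Excess of tentative minimum tax over mainline income levy: CHF 87,290 − CHF 41,520 = CHF 45,770.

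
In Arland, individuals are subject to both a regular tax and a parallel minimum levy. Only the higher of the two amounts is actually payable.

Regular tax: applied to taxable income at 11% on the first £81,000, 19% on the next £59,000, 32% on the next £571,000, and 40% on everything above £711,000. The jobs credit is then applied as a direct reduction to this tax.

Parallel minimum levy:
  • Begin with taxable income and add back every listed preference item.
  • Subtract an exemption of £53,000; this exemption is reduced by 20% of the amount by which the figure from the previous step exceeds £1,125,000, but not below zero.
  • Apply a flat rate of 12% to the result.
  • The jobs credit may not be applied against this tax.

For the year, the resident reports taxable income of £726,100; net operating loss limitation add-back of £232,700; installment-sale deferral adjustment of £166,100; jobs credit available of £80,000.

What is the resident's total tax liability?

£128,880

Parallel minimum levy:
  Adjusted income: £726,100 + £232,700 + £166,100 = £1,124,900
  Exemption: £1,124,900 ≤ £1,125,000, so full £53,000 applies
  Base: £1,124,900 − £53,000 = £1,071,900
  £1,071,900 × 12% = £128,628

Regular tax:
  £81,000 × 11% = £8,910
  £59,000 × 19% = £11,210
  £571,000 × 32% = £182,720
  £15,100 × 40% = £6,040
  → £208,880
  Less jobs credit £80,000 → £128,880

£128,880 > £128,628, so the regular tax governs.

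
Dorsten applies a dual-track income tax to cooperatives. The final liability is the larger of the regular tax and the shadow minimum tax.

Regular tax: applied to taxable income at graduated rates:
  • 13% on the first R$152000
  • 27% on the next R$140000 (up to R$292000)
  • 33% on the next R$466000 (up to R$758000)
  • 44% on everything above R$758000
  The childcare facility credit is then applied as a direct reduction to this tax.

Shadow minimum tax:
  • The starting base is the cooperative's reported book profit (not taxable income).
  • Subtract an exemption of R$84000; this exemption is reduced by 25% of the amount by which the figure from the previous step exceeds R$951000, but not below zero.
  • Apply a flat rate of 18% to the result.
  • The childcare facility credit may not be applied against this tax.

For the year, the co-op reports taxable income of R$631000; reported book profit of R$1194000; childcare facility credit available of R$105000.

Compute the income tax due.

R$210735

Regular tax:
  R$152000 × 13% = R$19760
  R$140000 × 27% = R$37800
  R$339000 × 33% = R$111870
  → R$169430
  Less childcare facility credit R$105000 → R$64430

Shadow minimum tax:
  Base (reported book profit): R$1194000
  Exemption: R$84000 − 25% × (R$1194000 − R$951000) = R$84000 − R$60750 = R$23250
  Base: R$1194000 − R$23250 = R$1170750
  R$1170750 × 18% = R$210735

R$210735 > R$64430, so the shadow minimum tax is the binding amount.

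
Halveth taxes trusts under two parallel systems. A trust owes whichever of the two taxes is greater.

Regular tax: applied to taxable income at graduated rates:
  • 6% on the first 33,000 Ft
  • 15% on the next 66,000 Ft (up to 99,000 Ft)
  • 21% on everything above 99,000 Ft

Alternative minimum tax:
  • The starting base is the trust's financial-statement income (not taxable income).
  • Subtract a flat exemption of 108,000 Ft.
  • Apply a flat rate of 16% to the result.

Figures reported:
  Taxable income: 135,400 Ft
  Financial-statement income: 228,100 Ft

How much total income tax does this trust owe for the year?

19,524 Ft

Regular tax:
  33,000 Ft × 6% = 1,980 Ft
  66,000 Ft × 15% = 9,900 Ft
  36,400 Ft × 21% = 7,644 Ft
  → 19,524 Ft

Alternative minimum tax:
  Base (financial-statement income): 228,100 Ft
  Less exemption 108,000 Ft → base 120,100 Ft
  120,100 Ft × 16% = 19,216 Ft

19,524 Ft > 19,216 Ft, so the regular tax governs.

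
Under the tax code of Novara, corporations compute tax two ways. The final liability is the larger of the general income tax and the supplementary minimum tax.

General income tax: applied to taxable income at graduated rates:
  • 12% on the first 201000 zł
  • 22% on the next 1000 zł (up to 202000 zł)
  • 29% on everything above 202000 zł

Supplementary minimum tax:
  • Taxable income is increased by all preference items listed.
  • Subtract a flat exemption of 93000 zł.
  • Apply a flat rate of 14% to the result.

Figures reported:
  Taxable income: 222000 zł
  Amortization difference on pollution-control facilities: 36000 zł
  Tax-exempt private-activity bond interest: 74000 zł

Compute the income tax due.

33460 zł

General income tax:
  201000 zł × 12% = 24120 zł
  1000 zł × 22% = 220 zł
  20000 zł × 29% = 5800 zł
  → 30140 zł

Supplementary minimum tax:
  Adjusted income: 222000 zł + 36000 zł + 74000 zł = 332000 zł
  Less exemption 93000 zł → base 239000 zł
  239000 zł × 14% = 33460 zł

33460 zł > 30140 zł, so the supplementary minimum tax is the binding amount.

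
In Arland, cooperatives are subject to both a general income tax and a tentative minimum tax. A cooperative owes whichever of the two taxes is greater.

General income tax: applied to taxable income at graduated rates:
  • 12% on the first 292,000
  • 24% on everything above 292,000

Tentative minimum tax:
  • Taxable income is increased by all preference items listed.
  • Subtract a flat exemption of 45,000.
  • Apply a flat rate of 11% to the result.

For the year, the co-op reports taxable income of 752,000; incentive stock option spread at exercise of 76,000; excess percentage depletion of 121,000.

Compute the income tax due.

145,440

Tentative minimum tax:
  Adjusted income: 752,000 + 76,000 + 121,000 = 949,000
  Less exemption 45,000 → base 904,000
  904,000 × 11% = 99,440

General income tax:
  292,000 × 12% = 35,040
  460,000 × 24% = 110,400
  → 145,440

145,440 > 99,440, so the general income tax governs.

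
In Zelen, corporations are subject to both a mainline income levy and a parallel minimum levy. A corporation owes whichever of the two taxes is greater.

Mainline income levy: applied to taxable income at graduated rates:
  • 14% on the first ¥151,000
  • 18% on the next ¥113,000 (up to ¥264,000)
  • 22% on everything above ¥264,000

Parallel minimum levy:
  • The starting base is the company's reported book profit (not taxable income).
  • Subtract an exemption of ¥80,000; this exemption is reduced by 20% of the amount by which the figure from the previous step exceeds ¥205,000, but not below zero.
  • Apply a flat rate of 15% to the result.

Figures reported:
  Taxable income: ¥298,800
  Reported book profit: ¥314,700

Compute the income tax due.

Parallel minimum levy:
  Base (reported book profit): ¥314,700
  Exemption: ¥80,000 − 20% × (¥314,700 − ¥205,000) = ¥80,000 − ¥21,940 = ¥58,060
  Base: ¥314,700 − ¥58,060 = ¥256,640
  ¥256,640 × 15% = ¥38,496

Mainline income levy:
  ¥151,000 × 14% = ¥21,140
  ¥113,000 × 18% = ¥20,340
  ¥34,800 × 22% = ¥7,656
  → ¥49,136

¥49,136 > ¥38,496, so the mainline income levy governs.

¥49,136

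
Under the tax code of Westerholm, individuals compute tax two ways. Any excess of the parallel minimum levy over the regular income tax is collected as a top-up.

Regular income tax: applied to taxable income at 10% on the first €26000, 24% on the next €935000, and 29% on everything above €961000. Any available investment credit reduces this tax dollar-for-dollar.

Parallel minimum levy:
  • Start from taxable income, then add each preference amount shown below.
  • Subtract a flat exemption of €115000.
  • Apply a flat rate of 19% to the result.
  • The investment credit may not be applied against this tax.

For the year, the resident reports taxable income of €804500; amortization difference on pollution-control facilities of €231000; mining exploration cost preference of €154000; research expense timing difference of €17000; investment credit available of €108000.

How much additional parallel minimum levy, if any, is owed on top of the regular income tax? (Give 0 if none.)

€125945

Regular income tax:
  €26000 × 10% = €2600
  €778500 × 24% = €186840
  → €189440
  Less investment credit €108000 → €81440

Parallel minimum levy:
  Adjusted income: €804500 + €231000 + €154000 + €17000 = €1206500
  Less exemption €115000 → base €1091500
  €1091500 × 19% = €207385

Excess of parallel minimum levy over regular income tax: €207385 − €81440 = €125945.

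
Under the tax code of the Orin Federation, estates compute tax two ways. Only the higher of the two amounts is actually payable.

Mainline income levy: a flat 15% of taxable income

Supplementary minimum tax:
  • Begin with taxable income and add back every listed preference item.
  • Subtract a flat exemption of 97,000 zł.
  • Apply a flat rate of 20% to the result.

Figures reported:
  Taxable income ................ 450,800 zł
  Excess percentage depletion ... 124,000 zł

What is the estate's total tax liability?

95,560 zł

Supplementary minimum tax:
  Adjusted income: 450,800 zł + 124,000 zł = 574,800 zł
  Less exemption 97,000 zł → base 477,800 zł
  477,800 zł × 20% = 95,560 zł

Mainline income levy:
  450,800 zł × 15% = 67,620 zł

95,560 zł > 67,620 zł, so the supplementary minimum tax is the binding amount.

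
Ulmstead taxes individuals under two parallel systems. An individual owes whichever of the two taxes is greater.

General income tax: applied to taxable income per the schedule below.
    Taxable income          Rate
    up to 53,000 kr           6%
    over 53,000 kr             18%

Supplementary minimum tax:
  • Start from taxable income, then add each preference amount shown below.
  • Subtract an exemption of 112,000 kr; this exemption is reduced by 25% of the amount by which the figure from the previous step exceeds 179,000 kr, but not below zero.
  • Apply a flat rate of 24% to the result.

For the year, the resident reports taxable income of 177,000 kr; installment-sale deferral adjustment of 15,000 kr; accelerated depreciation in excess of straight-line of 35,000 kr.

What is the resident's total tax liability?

Supplementary minimum tax:
  Adjusted income: 177,000 kr + 15,000 kr + 35,000 kr = 227,000 kr
  Exemption: 112,000 kr − 25% × (227,000 kr − 179,000 kr) = 112,000 kr − 12,000 kr = 100,000 kr
  Base: 227,000 kr − 100,000 kr = 127,000 kr
  127,000 kr × 24% = 30,480 kr

General income tax:
  53,000 kr × 6% = 3,180 kr
  124,000 kr × 18% = 22,320 kr
  → 25,500 kr

30,480 kr > 25,500 kr, so the supplementary minimum tax is the binding amount.

30,480 kr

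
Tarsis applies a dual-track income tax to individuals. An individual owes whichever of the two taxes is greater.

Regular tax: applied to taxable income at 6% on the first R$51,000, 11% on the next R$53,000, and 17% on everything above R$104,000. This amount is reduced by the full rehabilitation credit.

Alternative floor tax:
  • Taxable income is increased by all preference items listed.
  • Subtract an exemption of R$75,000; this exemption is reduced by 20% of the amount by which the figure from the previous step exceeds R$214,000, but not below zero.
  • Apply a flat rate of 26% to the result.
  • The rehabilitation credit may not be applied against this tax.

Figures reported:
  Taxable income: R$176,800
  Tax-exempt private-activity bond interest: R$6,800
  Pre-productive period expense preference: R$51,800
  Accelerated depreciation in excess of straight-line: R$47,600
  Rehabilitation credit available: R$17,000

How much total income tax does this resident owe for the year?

Regular tax:
  R$51,000 × 6% = R$3,060
  R$53,000 × 11% = R$5,830
  R$72,800 × 17% = R$12,376
  → R$21,266
  Less rehabilitation credit R$17,000 → R$4,266

Alternative floor tax:
  Adjusted income: R$176,800 + R$6,800 + R$51,800 + R$47,600 = R$283,000
  Exemption: R$75,000 − 20% × (R$283,000 − R$214,000) = R$75,000 − R$13,800 = R$61,200
  Base: R$283,000 − R$61,200 = R$221,800
  R$221,800 × 26% = R$57,668

R$57,668 > R$4,266, so the alternative floor tax is the binding amount.

R$57,668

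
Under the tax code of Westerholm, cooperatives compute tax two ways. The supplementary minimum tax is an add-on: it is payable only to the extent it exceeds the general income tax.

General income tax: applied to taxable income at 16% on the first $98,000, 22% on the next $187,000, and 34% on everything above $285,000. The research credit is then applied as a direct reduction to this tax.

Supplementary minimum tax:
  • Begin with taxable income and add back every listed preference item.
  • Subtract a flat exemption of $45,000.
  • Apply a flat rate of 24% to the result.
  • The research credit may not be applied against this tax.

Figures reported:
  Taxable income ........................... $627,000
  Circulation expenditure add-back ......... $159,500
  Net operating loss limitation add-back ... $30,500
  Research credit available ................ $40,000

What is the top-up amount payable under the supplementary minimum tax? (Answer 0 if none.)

$52,180

Supplementary minimum tax:
  Adjusted income: $627,000 + $159,500 + $30,500 = $817,000
  Less exemption $45,000 → base $772,000
  $772,000 × 24% = $185,280

General income tax:
  $98,000 × 16% = $15,680
  $187,000 × 22% = $41,140
  $342,000 × 34% = $116,280
  → $173,100
  Less research credit $40,000 → $133,100

Excess of supplementary minimum tax over general income tax: $185,280 − $133,100 = $52,180.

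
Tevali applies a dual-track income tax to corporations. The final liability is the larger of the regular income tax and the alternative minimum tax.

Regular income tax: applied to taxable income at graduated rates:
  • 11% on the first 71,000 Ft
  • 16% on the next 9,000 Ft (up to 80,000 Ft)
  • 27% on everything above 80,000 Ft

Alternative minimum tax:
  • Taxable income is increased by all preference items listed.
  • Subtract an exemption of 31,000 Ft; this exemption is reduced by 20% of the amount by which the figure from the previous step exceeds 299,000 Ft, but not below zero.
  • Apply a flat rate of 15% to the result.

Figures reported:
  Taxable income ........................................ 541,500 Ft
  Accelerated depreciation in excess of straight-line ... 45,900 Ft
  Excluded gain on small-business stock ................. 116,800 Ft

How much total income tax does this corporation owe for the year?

Regular income tax:
  71,000 Ft × 11% = 7,810 Ft
  9,000 Ft × 16% = 1,440 Ft
  461,500 Ft × 27% = 124,605 Ft
  → 133,855 Ft

Alternative minimum tax:
  Adjusted income: 541,500 Ft + 45,900 Ft + 116,800 Ft = 704,200 Ft
  Exemption: 20% × (704,200 Ft − 299,000 Ft) = 81,040 Ft ≥ 31,000 Ft, so the exemption is fully phased out
  Base: 704,200 Ft − 0 Ft = 704,200 Ft
  704,200 Ft × 15% = 105,630 Ft

133,855 Ft > 105,630 Ft, so the regular income tax governs.

133,855 Ft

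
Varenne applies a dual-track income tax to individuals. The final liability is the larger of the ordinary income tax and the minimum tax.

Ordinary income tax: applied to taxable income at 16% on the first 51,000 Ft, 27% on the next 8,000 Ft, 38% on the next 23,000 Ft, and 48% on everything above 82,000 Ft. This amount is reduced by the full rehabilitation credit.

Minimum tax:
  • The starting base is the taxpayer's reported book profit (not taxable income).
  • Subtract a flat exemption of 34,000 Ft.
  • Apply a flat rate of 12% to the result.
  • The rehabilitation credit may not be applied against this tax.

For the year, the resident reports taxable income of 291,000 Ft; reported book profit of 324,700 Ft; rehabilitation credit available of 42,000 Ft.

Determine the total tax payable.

Ordinary income tax:
  51,000 Ft × 16% = 8,160 Ft
  8,000 Ft × 27% = 2,160 Ft
  23,000 Ft × 38% = 8,740 Ft
  209,000 Ft × 48% = 100,320 Ft
  → 119,380 Ft
  Less rehabilitation credit 42,000 Ft → 77,380 Ft

Minimum tax:
  Base (reported book profit): 324,700 Ft
  Less exemption 34,000 Ft → base 290,700 Ft
  290,700 Ft × 12% = 34,884 Ft

77,380 Ft > 34,884 Ft, so the ordinary income tax governs.

77,380 Ft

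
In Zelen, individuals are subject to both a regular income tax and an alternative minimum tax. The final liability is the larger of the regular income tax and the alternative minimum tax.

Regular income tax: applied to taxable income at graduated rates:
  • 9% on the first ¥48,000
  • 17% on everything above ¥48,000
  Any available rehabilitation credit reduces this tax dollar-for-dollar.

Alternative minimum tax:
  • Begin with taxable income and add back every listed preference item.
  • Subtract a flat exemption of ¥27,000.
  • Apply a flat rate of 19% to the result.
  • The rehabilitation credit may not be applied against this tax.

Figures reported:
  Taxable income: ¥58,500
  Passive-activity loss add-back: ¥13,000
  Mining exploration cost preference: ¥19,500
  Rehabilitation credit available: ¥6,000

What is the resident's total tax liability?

Regular income tax:
  ¥48,000 × 9% = ¥4,320
  ¥10,500 × 17% = ¥1,785
  → ¥6,105
  Less rehabilitation credit ¥6,000 → ¥105

Alternative minimum tax:
  Adjusted income: ¥58,500 + ¥13,000 + ¥19,500 = ¥91,000
  Less exemption ¥27,000 → base ¥64,000
  ¥64,000 × 19% = ¥12,160

¥12,160 > ¥105, so the alternative minimum tax is the binding amount.

¥12,160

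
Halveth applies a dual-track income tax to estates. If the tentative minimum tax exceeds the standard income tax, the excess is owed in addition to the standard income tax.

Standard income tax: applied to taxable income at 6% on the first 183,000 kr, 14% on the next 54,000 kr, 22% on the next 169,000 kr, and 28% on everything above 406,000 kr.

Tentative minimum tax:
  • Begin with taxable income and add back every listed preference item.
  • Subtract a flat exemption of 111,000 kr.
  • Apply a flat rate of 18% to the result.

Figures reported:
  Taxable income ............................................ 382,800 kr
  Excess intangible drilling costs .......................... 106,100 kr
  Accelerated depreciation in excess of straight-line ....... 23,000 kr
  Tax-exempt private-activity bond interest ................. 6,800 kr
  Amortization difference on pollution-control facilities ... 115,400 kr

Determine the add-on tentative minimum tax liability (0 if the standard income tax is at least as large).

43,542 kr

Tentative minimum tax:
  Adjusted income: 382,800 kr + 106,100 kr + 23,000 kr + 6,800 kr + 115,400 kr = 634,100 kr
  Less exemption 111,000 kr → base 523,100 kr
  523,100 kr × 18% = 94,158 kr

Standard income tax:
  183,000 kr × 6% = 10,980 kr
  54,000 kr × 14% = 7,560 kr
  145,800 kr × 22% = 32,076 kr
  → 50,616 kr

Excess of tentative minimum tax over standard income tax: 94,158 kr − 50,616 kr = 43,542 kr.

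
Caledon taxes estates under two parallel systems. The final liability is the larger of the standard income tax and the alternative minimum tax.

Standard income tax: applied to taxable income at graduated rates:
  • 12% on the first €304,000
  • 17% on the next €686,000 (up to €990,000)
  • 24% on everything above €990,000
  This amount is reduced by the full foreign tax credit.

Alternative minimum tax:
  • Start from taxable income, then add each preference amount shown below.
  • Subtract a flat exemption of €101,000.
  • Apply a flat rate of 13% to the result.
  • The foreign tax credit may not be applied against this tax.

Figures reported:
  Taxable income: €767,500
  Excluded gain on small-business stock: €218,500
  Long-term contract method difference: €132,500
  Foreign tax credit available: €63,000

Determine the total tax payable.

€132,275

Standard income tax:
  €304,000 × 12% = €36,480
  €463,500 × 17% = €78,795
  → €115,275
  Less foreign tax credit €63,000 → €52,275

Alternative minimum tax:
  Adjusted income: €767,500 + €218,500 + €132,500 = €1,118,500
  Less exemption €101,000 → base €1,017,500
  €1,017,500 × 13% = €132,275

€132,275 > €52,275, so the alternative minimum tax is the binding amount.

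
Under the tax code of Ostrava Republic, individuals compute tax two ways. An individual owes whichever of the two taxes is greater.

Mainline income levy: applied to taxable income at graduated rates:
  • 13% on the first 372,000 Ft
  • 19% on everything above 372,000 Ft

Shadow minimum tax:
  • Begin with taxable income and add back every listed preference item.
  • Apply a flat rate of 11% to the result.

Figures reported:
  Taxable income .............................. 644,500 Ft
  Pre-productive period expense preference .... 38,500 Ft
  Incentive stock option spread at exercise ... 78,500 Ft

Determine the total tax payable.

100,135 Ft

Shadow minimum tax:
  Adjusted income: 644,500 Ft + 38,500 Ft + 78,500 Ft = 761,500 Ft
  761,500 Ft × 11% = 83,765 Ft

Mainline income levy:
  372,000 Ft × 13% = 48,360 Ft
  272,500 Ft × 19% = 51,775 Ft
  → 100,135 Ft

100,135 Ft > 83,765 Ft, so the mainline income levy governs.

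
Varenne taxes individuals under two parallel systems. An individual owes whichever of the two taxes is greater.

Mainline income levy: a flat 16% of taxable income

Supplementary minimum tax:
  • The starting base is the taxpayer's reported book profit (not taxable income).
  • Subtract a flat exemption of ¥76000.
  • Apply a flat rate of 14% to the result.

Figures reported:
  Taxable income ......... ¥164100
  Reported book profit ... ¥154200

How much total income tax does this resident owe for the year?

¥26256

Mainline income levy:
  ¥164100 × 16% = ¥26256

Supplementary minimum tax:
  Base (reported book profit): ¥154200
  Less exemption ¥76000 → base ¥78200
  ¥78200 × 14% = ¥10948

¥26256 > ¥10948, so the mainline income levy governs.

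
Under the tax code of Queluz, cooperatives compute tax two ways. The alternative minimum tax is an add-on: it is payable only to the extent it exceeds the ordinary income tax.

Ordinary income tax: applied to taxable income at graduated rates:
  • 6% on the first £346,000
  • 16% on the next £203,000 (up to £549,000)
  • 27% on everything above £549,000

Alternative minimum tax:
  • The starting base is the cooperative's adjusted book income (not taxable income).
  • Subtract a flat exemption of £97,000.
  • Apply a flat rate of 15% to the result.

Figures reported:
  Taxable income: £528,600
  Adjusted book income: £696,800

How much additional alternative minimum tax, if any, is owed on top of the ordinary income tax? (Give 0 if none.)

£39,994

Ordinary income tax:
  £346,000 × 6% = £20,760
  £182,600 × 16% = £29,216
  → £49,976

Alternative minimum tax:
  Base (adjusted book income): £696,800
  Less exemption £97,000 → base £599,800
  £599,800 × 15% = £89,970

Excess of alternative minimum tax over ordinary income tax: £89,970 − £49,976 = £39,994.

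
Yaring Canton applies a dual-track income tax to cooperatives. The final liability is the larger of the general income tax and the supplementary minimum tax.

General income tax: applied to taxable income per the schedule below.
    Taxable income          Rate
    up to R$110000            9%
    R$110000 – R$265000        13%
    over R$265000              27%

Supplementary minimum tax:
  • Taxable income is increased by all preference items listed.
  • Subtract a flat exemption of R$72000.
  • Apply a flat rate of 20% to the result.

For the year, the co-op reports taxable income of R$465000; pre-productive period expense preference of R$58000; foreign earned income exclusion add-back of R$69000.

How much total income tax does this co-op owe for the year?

R$104000

General income tax:
  R$110000 × 9% = R$9900
  R$155000 × 13% = R$20150
  R$200000 × 27% = R$54000
  → R$84050

Supplementary minimum tax:
  Adjusted income: R$465000 + R$58000 + R$69000 = R$592000
  Less exemption R$72000 → base R$520000
  R$520000 × 20% = R$104000

R$104000 > R$84050, so the supplementary minimum tax is the binding amount.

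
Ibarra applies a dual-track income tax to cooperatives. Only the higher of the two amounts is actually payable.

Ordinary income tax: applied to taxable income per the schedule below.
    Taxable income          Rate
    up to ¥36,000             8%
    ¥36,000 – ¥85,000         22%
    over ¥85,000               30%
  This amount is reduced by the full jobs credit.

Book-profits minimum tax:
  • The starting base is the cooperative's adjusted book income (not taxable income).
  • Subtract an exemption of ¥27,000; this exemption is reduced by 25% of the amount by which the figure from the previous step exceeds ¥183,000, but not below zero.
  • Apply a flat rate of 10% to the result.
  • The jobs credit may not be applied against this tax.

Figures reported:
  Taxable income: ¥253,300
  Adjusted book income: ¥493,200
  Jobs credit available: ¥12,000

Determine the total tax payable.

Ordinary income tax:
  ¥36,000 × 8% = ¥2,880
  ¥49,000 × 22% = ¥10,780
  ¥168,300 × 30% = ¥50,490
  → ¥64,150
  Less jobs credit ¥12,000 → ¥52,150

Book-profits minimum tax:
  Base (adjusted book income): ¥493,200
  Exemption: 25% × (¥493,200 − ¥183,000) = ¥77,550 ≥ ¥27,000, so the exemption is fully phased out
  Base: ¥493,200 − ¥0 = ¥493,200
  ¥493,200 × 10% = ¥49,320

¥52,150 > ¥49,320, so the ordinary income tax governs.

¥52,150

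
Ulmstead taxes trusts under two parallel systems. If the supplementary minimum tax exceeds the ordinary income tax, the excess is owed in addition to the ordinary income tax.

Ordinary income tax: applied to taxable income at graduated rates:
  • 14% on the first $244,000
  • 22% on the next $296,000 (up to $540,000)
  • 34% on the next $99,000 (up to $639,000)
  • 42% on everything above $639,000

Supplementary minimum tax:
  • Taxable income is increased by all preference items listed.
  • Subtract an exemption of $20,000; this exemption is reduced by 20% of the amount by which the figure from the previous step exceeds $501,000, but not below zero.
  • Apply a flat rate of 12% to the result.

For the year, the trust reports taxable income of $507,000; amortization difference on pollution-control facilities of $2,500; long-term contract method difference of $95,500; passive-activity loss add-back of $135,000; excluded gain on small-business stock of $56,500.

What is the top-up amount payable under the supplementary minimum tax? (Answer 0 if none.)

$3,560

Ordinary income tax:
  $244,000 × 14% = $34,160
  $263,000 × 22% = $57,860
  → $92,020

Supplementary minimum tax:
  Adjusted income: $507,000 + $2,500 + $95,500 + $135,000 + $56,500 = $796,500
  Exemption: 20% × ($796,500 − $501,000) = $59,100 ≥ $20,000, so the exemption is fully phased out
  Base: $796,500 − $0 = $796,500
  $796,500 × 12% = $95,580

Excess of supplementary minimum tax over ordinary income tax: $95,580 − $92,020 = $3,560.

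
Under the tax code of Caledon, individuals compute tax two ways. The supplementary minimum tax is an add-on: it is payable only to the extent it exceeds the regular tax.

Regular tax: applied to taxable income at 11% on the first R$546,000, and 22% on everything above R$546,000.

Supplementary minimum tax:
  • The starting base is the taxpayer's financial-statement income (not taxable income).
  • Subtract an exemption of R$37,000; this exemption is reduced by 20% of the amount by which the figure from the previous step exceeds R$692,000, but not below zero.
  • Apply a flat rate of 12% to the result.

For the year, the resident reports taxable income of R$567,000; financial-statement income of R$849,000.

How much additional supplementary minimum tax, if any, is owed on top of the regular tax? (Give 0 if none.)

R$36,528

Supplementary minimum tax:
  Base (financial-statement income): R$849,000
  Exemption: R$37,000 − 20% × (R$849,000 − R$692,000) = R$37,000 − R$31,400 = R$5,600
  Base: R$849,000 − R$5,600 = R$843,400
  R$843,400 × 12% = R$101,208

Regular tax:
  R$546,000 × 11% = R$60,060
  R$21,000 × 22% = R$4,620
  → R$64,680

Excess of supplementary minimum tax over regular tax: R$101,208 − R$64,680 = R$36,528.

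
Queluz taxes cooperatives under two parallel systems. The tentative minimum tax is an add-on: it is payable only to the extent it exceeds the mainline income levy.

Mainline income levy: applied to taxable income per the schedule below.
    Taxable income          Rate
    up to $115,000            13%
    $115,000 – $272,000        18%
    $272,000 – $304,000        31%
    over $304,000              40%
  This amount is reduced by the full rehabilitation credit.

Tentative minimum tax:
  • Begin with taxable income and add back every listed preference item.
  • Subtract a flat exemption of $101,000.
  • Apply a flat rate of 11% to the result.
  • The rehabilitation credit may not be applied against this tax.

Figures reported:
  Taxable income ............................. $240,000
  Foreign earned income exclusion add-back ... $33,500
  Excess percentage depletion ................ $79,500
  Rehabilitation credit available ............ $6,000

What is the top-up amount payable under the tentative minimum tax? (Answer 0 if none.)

$0

Tentative minimum tax:
  Adjusted income: $240,000 + $33,500 + $79,500 = $353,000
  Less exemption $101,000 → base $252,000
  $252,000 × 11% = $27,720

Mainline income levy:
  $115,000 × 13% = $14,950
  $125,000 × 18% = $22,500
  → $37,450
  Less rehabilitation credit $6,000 → $31,450

$27,720 ≤ $31,450, so no add-on is due.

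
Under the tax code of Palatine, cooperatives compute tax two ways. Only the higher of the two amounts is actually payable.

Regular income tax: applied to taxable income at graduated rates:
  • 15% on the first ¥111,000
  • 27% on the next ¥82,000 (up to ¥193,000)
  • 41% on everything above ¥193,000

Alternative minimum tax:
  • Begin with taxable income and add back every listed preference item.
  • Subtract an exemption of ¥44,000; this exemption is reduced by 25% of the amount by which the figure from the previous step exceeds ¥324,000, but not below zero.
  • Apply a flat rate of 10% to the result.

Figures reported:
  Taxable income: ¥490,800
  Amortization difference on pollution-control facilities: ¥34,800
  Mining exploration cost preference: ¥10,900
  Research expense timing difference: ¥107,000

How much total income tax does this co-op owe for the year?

¥160,888

Alternative minimum tax:
  Adjusted income: ¥490,800 + ¥34,800 + ¥10,900 + ¥107,000 = ¥643,500
  Exemption: 25% × (¥643,500 − ¥324,000) = ¥79,875 ≥ ¥44,000, so the exemption is fully phased out
  Base: ¥643,500 − ¥0 = ¥643,500
  ¥643,500 × 10% = ¥64,350

Regular income tax:
  ¥111,000 × 15% = ¥16,650
  ¥82,000 × 27% = ¥22,140
  ¥297,800 × 41% = ¥122,098
  → ¥160,888

¥160,888 > ¥64,350, so the regular income tax governs.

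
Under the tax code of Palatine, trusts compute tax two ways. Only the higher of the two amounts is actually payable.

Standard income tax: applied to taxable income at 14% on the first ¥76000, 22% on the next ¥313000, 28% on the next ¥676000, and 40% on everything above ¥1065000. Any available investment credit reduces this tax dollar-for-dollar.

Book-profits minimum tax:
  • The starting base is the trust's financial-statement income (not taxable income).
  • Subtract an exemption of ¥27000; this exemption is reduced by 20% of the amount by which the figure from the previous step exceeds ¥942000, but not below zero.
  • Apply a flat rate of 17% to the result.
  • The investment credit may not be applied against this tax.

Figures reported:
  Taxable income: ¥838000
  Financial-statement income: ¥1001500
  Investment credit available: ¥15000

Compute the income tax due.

Standard income tax:
  ¥76000 × 14% = ¥10640
  ¥313000 × 22% = ¥68860
  ¥449000 × 28% = ¥125720
  → ¥205220
  Less investment credit ¥15000 → ¥190220

Book-profits minimum tax:
  Base (financial-statement income): ¥1001500
  Exemption: ¥27000 − 20% × (¥1001500 − ¥942000) = ¥27000 − ¥11900 = ¥15100
  Base: ¥1001500 − ¥15100 = ¥986400
  ¥986400 × 17% = ¥167688

¥190220 > ¥167688, so the standard income tax governs.

¥190220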